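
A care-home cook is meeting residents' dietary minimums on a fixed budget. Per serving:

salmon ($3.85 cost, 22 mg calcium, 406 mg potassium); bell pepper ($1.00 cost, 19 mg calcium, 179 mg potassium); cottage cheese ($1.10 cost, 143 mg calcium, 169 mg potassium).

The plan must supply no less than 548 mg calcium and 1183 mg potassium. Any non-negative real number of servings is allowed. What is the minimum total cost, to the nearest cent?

With two linear requirements the optimum uses one or two foods; enumerate the corners.
salmon only: max(548/22, 1183/406) = 24.91 servings → $95.90.
bell pepper only: max(548/19, 1183/179) = 28.84 servings → $28.84.
cottage cheese only: max(548/143, 1183/169) = 7 servings → $7.70.
salmon + bell pepper: the both-tight solution has a negative serving — not a feasible corner.
salmon + cottage cheese with both tight: 1.409 servings and 3.615 servings → $9.40.
bell pepper + cottage cheese with both tight: 3.42 servings and 3.378 servings → $7.14.
The minimum over all feasible corners is $7.14.

$7.14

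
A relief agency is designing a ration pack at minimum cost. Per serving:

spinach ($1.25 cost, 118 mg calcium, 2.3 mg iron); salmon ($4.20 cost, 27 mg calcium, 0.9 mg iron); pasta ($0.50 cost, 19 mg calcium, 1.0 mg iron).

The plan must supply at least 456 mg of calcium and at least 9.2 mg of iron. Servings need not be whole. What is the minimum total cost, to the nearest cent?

Two binding constraints pin down two serving amounts, so the optimal mix uses at most two foods. The candidates are each food alone (scaled to the tighter of calcium/iron) and each pair with both constraints tight.
spinach only: max(456/118, 9.2/2.3) = 4 servings → $5.00.
salmon only: max(456/27, 9.2/0.9) = 16.89 servings → $70.93.
pasta only: max(456/19, 9.2/1.0) = 24 servings → $12.00.
spinach + salmon with both tight: 3.673 servings and 0.8345 servings → $8.10.
spinach + pasta with both tight: 3.785 servings and 0.4953 servings → $4.98.
salmon + pasta: the both-tight solution has a negative serving — not a feasible corner.
So the least-cost plan costs $4.98.

$4.98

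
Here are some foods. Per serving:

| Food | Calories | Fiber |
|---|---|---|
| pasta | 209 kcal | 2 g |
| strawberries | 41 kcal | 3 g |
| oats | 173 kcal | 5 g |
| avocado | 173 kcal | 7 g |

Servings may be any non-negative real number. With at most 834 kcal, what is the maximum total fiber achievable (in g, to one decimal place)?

Fiber per kcal: strawberries 0.07317, avocado 0.04046, oats 0.0289, pasta 0.009569.
With no serving limits, spend the whole calories allowance on strawberries: 834 kcal / 41 kcal × 3 g = 61.0 g.

61.0 g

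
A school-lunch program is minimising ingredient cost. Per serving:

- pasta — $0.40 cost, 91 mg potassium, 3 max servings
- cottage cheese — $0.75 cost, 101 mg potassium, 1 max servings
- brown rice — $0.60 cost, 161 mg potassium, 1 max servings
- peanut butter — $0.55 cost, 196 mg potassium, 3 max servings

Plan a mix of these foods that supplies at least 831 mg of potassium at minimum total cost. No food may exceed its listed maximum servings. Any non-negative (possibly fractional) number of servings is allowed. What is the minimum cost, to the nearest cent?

$2.61

Cost per mg of potassium: peanut butter $0.0028, brown rice $0.0037, pasta $0.0044, cottage cheese $0.0074.
Take 3 servings of peanut butter: +588.0 mg potassium for $1.65 (total $1.65, still need 243.0 mg).
Take 1 serving of brown rice: +161.0 mg potassium for $0.60 (total $2.25, still need 82.0 mg).
Take 0.9011 servings of pasta: +82.0 mg potassium for $0.36 (total $2.61, still need 0.0 mg).
Greedy by cheapest-per-mg is optimal for a single linear constraint, so the minimum cost is $2.61.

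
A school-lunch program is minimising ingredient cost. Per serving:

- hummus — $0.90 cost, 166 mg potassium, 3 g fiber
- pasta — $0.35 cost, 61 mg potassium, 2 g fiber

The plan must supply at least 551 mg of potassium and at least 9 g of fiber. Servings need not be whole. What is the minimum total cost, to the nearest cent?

$2.99

The cheapest plan sits at a corner of the feasible region — with two constraints it uses at most two foods.
hummus only: max(551/166, 9/3) = 3.319 servings → $2.99.
pasta only: max(551/61, 9/2) = 9.033 servings → $3.16.
hummus + pasta: intersection lies outside the first quadrant.
Cheapest feasible corner: $2.99.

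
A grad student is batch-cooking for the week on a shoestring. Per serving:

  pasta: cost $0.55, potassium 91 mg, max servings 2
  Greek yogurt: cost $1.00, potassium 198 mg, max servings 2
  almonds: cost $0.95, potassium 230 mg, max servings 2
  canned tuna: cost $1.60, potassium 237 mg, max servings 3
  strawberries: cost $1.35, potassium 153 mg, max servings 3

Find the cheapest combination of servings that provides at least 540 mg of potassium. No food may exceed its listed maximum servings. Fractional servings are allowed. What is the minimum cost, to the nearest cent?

Cost per mg of potassium: almonds $0.0041, Greek yogurt $0.0051, pasta $0.0060, canned tuna $0.0068, strawberries $0.0088.
Take 2 servings of almonds: +460.0 mg potassium for $1.90 (total $1.90, still need 80.0 mg).
Take 0.404 servings of Greek yogurt: +80.0 mg potassium for $0.40 (total $2.30, still need 0.0 mg).
Filling from the cheapest source first is optimal under one linear minimum: $2.30.

$2.30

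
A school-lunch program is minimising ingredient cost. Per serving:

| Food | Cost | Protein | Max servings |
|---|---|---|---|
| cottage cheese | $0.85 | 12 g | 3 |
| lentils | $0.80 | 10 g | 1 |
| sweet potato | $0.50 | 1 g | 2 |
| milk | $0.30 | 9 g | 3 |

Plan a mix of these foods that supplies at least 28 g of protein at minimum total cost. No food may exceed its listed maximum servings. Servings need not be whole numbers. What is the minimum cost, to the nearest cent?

Cost per g of protein: milk $0.0333, cottage cheese $0.0708, lentils $0.0800, sweet potato $0.5000.
Take 3 servings of milk: +27.0 g protein for $0.90 (total $0.90, still need 1.0 g).
Take 0.08333 servings of cottage cheese: +1.0 g protein for $0.07 (total $0.97, still need 0.0 g).
Greedy by cheapest-per-g is optimal for a single linear constraint, so the minimum cost is $0.97.

$0.97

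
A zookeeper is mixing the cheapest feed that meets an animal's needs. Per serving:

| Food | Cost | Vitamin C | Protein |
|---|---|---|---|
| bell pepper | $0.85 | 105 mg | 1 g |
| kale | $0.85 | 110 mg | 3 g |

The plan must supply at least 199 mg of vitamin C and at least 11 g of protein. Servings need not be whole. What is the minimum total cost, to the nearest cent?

$3.12

Compare the cost at each extreme point of the feasible region.
bell pepper only: max(199/105, 11/1) = 11 servings → $9.35.
kale only: max(199/110, 11/3) = 3.667 servings → $3.12.
bell pepper + kale: intersection lies outside the first quadrant.
Cheapest feasible corner: $3.12.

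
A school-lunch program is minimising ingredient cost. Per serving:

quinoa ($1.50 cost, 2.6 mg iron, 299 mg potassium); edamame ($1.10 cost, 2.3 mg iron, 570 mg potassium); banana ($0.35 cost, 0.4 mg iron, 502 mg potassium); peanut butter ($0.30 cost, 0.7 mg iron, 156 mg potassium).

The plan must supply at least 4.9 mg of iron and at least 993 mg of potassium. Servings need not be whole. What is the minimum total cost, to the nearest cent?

For a min-cost LP with two ≥-constraints, a basic feasible solution has at most two positive variables.
quinoa only: max(4.9/2.6, 993/299) = 3.321 servings → $4.98.
edamame only: max(4.9/2.3, 993/570) = 2.13 servings → $2.34.
banana only: max(4.9/0.4, 993/502) = 12.25 servings → $4.29.
peanut butter only: max(4.9/0.7, 993/156) = 7 servings → $2.10.
quinoa + edamame with both tight: 0.6409 servings and 1.406 servings → $2.51.
quinoa + banana with both tight: 1.74 servings and 0.9419 servings → $2.94.
quinoa + peanut butter with both tight: 0.353 servings and 5.689 servings → $2.24.
edamame + banana: the both-tight solution has a negative serving — not a feasible corner.
edamame + peanut butter: the both-tight solution has a negative serving — not a feasible corner.
banana + peanut butter with both targets exact would need a negative amount; discard.
The minimum over all feasible corners is $2.10.

$2.10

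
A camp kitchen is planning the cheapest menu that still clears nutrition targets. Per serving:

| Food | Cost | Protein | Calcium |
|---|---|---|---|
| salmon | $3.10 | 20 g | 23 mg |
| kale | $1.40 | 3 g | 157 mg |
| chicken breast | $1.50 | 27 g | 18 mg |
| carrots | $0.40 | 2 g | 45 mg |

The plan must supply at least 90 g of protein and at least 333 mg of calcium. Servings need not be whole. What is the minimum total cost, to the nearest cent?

At the optimum either one food covers both requirements or two foods hit both targets exactly; no other combination can be cheaper.
salmon only: max(90/20, 333/23) = 14.48 servings → $44.88.
kale only: max(90/3, 333/157) = 30 servings → $42.00.
chicken breast only: max(90/27, 333/18) = 18.5 servings → $27.75.
carrots only: max(90/2, 333/45) = 45 servings → $18.00.
salmon + kale with both tight: 4.276 servings and 1.495 servings → $15.35.
salmon + chicken breast with both targets exact would need a negative amount; discard.
salmon + carrots with both tight: 3.963 servings and 5.375 servings → $14.43.
kale + chicken breast with both tight: 1.761 servings and 3.138 servings → $7.17.
kale + carrots: intersection lies outside the first quadrant.
chicken breast + carrots with both tight: 2.87 servings and 6.252 servings → $6.81.
So the least-cost plan costs $6.81.

$6.81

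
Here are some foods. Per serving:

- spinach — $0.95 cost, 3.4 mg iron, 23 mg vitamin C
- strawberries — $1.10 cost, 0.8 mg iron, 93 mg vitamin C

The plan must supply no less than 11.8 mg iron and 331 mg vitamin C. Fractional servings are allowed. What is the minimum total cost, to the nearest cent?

$5.81

The cheapest plan sits at a corner of the feasible region — with two constraints it uses at most two foods.
spinach only: max(11.8/3.4, 331/23) = 14.39 servings → $13.67.
strawberries only: max(11.8/0.8, 331/93) = 14.75 servings → $16.23.
spinach + strawberries with both tight: 2.796 servings and 2.868 servings → $5.81.
The minimum over all feasible corners is $5.81.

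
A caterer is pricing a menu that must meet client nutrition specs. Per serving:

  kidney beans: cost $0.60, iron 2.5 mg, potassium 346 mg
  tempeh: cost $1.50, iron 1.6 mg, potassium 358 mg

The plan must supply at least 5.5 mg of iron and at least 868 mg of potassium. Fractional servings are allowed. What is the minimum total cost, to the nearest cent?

Compare the cost at each extreme point of the feasible region.
kidney beans only: max(5.5/2.5, 868/346) = 2.509 servings → $1.51.
tempeh only: max(5.5/1.6, 868/358) = 3.438 servings → $5.16.
kidney beans + tempeh with both tight: 1.699 servings and 0.7821 servings → $2.19.
Cheapest feasible corner: $1.51.

$1.51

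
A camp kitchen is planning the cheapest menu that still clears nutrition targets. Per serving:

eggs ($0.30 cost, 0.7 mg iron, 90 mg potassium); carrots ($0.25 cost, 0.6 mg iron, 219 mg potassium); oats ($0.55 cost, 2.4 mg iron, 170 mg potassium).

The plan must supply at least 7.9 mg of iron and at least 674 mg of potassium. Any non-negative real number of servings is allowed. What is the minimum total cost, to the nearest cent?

$1.88

A basic optimal solution has at most two foods positive. Try each food alone and each pair with both targets met exactly.
eggs only: max(7.9/0.7, 674/90) = 11.29 servings → $3.39.
carrots only: max(7.9/0.6, 674/219) = 13.17 servings → $3.29.
oats only: max(7.9/2.4, 674/170) = 3.965 servings → $2.18.
eggs + carrots with both targets exact would need a negative amount; discard.
eggs + oats with both tight: 2.831 servings and 2.466 servings → $2.21.
carrots + oats with both tight: 0.6483 servings and 3.13 servings → $1.88.
Cheapest feasible corner: $1.88.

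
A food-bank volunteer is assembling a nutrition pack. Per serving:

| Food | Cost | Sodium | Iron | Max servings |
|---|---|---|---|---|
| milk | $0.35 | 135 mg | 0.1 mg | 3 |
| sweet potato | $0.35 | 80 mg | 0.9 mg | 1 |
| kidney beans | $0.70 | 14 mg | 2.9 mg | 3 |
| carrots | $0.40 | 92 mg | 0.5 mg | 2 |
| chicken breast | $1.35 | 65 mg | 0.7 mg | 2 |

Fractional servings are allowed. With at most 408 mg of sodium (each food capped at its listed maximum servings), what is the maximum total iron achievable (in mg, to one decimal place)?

Iron per mg sodium: kidney beans 0.2071, sweet potato 0.01125, chicken breast 0.01077, carrots 0.005435, milk 0.0007407.
Take 3 servings of kidney beans: uses 42 mg sodium, +8.7 mg iron (running total 8.7 mg).
Take 1 serving of sweet potato: uses 80 mg sodium, +0.9 mg iron (running total 9.6 mg).
Take 2 servings of chicken breast: uses 130 mg sodium, +1.4 mg iron (running total 11.0 mg).
Take 1.696 servings of carrots: uses 156 mg sodium, +0.8 mg iron (running total 11.8 mg).
Filling greedily by iron-per-mg sodium is optimal for one linear limit, giving 11.8 mg.

11.8 mg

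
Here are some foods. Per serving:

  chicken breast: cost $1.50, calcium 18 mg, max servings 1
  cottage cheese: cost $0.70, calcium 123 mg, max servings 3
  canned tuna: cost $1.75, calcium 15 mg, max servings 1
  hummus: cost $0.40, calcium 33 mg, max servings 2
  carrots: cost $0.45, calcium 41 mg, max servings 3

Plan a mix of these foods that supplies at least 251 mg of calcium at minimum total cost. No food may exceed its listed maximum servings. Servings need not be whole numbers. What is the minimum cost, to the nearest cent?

Cost per mg of calcium: cottage cheese $0.0057, carrots $0.0110, hummus $0.0121, chicken breast $0.0833, canned tuna $0.1167.
Take 2.041 servings of cottage cheese: +251.0 mg calcium for $1.43 (total $1.43, still need 0.0 mg).
Filling from the cheapest source first is optimal under one linear minimum: $1.43.

$1.43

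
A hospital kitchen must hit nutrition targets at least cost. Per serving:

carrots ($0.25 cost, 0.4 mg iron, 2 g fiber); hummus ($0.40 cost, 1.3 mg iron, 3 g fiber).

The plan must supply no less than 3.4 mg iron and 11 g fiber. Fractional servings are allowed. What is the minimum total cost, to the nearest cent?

Check every corner: each single food scaled to meet both minima, and each pair solved so both constraints bind.
carrots only: max(3.4/0.4, 11/2) = 8.5 servings → $2.12.
hummus only: max(3.4/1.3, 11/3) = 3.667 servings → $1.47.
carrots + hummus with both tight: 2.929 servings and 1.714 servings → $1.42.
The minimum over all feasible corners is $1.42.

$1.42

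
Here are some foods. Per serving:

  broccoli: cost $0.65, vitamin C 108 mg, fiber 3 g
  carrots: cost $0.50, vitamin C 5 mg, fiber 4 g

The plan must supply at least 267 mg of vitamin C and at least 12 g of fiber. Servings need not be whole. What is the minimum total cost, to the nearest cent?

$2.16

broccoli only: max(267/108, 12/3) = 4 servings → $2.60.
carrots only: max(267/5, 12/4) = 53.4 servings → $26.70.
broccoli + carrots with both tight: 2.417 servings and 1.187 servings → $2.16.
So the least-cost plan costs $2.16.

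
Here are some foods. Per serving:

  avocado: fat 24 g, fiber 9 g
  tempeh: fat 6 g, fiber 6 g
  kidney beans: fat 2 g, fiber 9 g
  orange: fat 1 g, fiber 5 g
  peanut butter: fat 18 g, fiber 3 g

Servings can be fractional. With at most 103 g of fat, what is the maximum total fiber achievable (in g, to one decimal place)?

Fiber per g fat: orange 5, kidney beans 4.5, tempeh 1, avocado 0.375, peanut butter 0.1667.
With no serving limits, spend the whole fat allowance on orange: 103 g / 1 g × 5 g = 515.0 g.

515.0 g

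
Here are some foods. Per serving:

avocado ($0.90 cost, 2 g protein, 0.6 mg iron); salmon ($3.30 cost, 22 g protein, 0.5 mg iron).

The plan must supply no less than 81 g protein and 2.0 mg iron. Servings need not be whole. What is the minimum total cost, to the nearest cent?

$12.32

An LP optimum is at a vertex; with two nutrient constraints at most two foods are used. Check each candidate.
avocado only: max(81/2, 2.0/0.6) = 40.5 servings → $36.45.
salmon only: max(81/22, 2.0/0.5) = 4 servings → $13.20.
avocado + salmon with both tight: 0.2869 servings and 3.656 servings → $12.32.
So the least-cost plan costs $12.32.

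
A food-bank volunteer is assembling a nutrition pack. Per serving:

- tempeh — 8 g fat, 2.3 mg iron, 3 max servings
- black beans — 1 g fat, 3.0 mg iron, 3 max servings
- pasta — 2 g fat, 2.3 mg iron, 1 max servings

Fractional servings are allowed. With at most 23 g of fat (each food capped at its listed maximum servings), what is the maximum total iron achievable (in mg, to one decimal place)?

Iron per g fat: black beans 3, pasta 1.15, tempeh 0.2875.
Take 3 servings of black beans: uses 3 g fat, +9.0 mg iron (running total 9.0 mg).
Take 1 serving of pasta: uses 2 g fat, +2.3 mg iron (running total 11.3 mg).
Take 2.25 servings of tempeh: uses 18 g fat, +5.2 mg iron (running total 16.5 mg).
Filling greedily by iron-per-g fat is optimal for one linear limit, giving 16.5 mg.

16.5 mg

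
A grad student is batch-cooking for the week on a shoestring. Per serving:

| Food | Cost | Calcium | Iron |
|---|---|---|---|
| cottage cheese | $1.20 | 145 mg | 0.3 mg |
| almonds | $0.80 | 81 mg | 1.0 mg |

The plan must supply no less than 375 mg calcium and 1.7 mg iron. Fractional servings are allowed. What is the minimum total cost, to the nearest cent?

Check every corner: each single food scaled to meet both minima, and each pair solved so both constraints bind.
cottage cheese only: max(375/145, 1.7/0.3) = 5.667 servings → $6.80.
almonds only: max(375/81, 1.7/1.0) = 4.63 servings → $3.70.
cottage cheese + almonds with both tight: 1.966 servings and 1.11 servings → $3.25.
The minimum over all feasible corners is $3.25.

$3.25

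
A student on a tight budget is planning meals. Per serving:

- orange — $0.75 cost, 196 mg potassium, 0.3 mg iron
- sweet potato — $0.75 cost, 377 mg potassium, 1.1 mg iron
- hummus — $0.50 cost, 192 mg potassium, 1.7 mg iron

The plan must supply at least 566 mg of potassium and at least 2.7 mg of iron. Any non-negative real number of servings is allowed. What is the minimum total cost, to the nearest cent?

$1.23

This is a tiny linear program; its minimum lies at a vertex of the feasible set. List the vertices and price them.
orange only: max(566/196, 2.7/0.3) = 9 servings → $6.75.
sweet potato only: max(566/377, 2.7/1.1) = 2.455 servings → $1.84.
hummus only: max(566/192, 2.7/1.7) = 2.948 servings → $1.47.
orange + sweet potato: intersection lies outside the first quadrant.
orange + hummus with both tight: 1.61 servings and 1.304 servings → $1.86.
sweet potato + hummus with both tight: 1.033 servings and 0.9199 servings → $1.23.
So the least-cost plan costs $1.23.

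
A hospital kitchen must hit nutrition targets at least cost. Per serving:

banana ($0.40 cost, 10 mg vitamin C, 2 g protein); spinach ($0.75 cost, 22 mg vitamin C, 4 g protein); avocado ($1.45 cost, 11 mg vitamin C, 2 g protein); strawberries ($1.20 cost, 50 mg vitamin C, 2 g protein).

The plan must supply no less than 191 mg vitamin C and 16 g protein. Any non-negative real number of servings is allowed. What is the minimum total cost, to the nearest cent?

$5.18

The cheapest plan sits at a corner of the feasible region — with two constraints it uses at most two foods.
banana only: max(191/10, 16/2) = 19.1 servings → $7.64.
spinach only: max(191/22, 16/4) = 8.682 servings → $6.51.
avocado only: max(191/11, 16/2) = 17.36 servings → $25.18.
strawberries only: max(191/50, 16/2) = 8 servings → $9.60.
banana + spinach with both targets exact would need a negative amount; discard.
banana + avocado with both targets exact would need a negative amount; discard.
banana + strawberries with both tight: 5.225 servings and 2.775 servings → $5.42.
spinach + avocado (both tight): parallel constraints — no distinct corner.
spinach + strawberries with both tight: 2.679 servings and 2.641 servings → $5.18.
avocado + strawberries with both tight: 5.359 servings and 2.641 servings → $10.94.
Cheapest feasible corner: $5.18.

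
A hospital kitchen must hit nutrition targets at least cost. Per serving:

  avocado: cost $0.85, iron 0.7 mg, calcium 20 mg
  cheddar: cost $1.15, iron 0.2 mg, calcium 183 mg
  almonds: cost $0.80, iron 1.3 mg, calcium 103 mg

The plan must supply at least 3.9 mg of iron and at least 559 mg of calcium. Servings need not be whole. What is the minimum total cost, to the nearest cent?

Check every corner: each single food scaled to meet both minima, and each pair solved so both constraints bind.
avocado only: max(3.9/0.7, 559/20) = 27.95 servings → $23.76.
cheddar only: max(3.9/0.2, 559/183) = 19.5 servings → $22.43.
almonds only: max(3.9/1.3, 559/103) = 5.427 servings → $4.34.
avocado + cheddar with both tight: 4.85 servings and 2.525 servings → $7.03.
avocado + almonds: the both-tight solution has a negative serving — not a feasible corner.
cheddar + almonds with both tight: 1.496 servings and 2.77 servings → $3.94.
Cheapest feasible corner: $3.94.

$3.94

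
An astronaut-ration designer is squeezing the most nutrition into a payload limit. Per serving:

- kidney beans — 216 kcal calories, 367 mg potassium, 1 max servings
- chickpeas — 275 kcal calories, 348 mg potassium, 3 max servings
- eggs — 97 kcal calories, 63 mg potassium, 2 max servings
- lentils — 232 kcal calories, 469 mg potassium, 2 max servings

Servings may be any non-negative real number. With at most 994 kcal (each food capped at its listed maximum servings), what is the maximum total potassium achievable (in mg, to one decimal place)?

1702.4 mg

Potassium per kcal: lentils 2.022, kidney beans 1.699, chickpeas 1.265, eggs 0.6495.
Take 2 servings of lentils: uses 464 kcal, +938.0 mg potassium (running total 938.0 mg).
Take 1 serving of kidney beans: uses 216 kcal, +367.0 mg potassium (running total 1305.0 mg).
Take 1.142 servings of chickpeas: uses 314 kcal, +397.4 mg potassium (running total 1702.4 mg).
Filling greedily by potassium-per-kcal is optimal for one linear limit, giving 1702.4 mg.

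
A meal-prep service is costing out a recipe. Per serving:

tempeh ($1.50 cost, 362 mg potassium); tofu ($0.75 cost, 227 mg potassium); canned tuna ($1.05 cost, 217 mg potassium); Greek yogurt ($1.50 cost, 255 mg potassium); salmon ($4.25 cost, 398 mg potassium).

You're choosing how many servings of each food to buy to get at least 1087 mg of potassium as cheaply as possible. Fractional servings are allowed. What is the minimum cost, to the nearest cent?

$3.59

Cost per mg of potassium: tofu $0.0033, tempeh $0.0041, canned tuna $0.0048, Greek yogurt $0.0059, salmon $0.0107.
With no serving limits, use only tofu: 1087 mg / 227 mg = 4.789 servings × $0.75 = $3.59.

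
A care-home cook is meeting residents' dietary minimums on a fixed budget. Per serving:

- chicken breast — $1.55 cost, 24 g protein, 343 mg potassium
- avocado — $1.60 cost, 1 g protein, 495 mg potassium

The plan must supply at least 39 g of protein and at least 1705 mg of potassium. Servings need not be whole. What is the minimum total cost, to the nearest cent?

$6.18

The cheapest plan sits at a corner of the feasible region — with two constraints it uses at most two foods.
chicken breast only: max(39/24, 1705/343) = 4.971 servings → $7.70.
avocado only: max(39/1, 1705/495) = 39 servings → $62.40.
chicken breast + avocado with both tight: 1.526 servings and 2.387 servings → $6.18.
So the least-cost plan costs $6.18.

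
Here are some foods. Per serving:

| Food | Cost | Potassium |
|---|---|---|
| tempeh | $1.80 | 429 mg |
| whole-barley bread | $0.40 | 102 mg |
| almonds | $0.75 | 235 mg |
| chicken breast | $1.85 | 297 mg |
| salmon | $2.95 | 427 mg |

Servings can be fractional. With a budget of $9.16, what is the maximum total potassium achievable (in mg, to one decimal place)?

Potassium per dollar: almonds 313.3, whole-barley bread 255, tempeh 238.3, chicken breast 160.5, salmon 144.7.
With no serving limits, spend the whole cost allowance on almonds: $9.16 / $0.75 × 235 mg = 2870.1 mg.

2870.1 mg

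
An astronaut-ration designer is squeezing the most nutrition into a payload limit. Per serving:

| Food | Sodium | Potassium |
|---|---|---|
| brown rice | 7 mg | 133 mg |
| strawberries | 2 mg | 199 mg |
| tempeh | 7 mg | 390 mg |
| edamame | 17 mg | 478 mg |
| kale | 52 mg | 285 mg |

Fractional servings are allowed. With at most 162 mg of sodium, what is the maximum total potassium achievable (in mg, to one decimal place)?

16119.0 mg

Potassium per mg sodium: strawberries 99.5, tempeh 55.71, edamame 28.12, brown rice 19, kale 5.481.
With no serving limits, spend the whole sodium allowance on strawberries: 162 mg / 2 mg × 199 mg = 16119.0 mg.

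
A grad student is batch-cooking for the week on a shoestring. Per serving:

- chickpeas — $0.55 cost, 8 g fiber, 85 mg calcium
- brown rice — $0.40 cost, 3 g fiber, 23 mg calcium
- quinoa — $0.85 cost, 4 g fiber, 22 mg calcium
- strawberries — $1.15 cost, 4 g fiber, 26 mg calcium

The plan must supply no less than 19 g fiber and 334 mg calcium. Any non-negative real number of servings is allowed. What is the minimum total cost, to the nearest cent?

$2.16

Compare the cost at each extreme point of the feasible region.
chickpeas only: max(19/8, 334/85) = 3.929 servings → $2.16.
brown rice only: max(19/3, 334/23) = 14.52 servings → $5.81.
quinoa only: max(19/4, 334/22) = 15.18 servings → $12.90.
strawberries only: max(19/4, 334/26) = 12.85 servings → $14.77.
chickpeas + brown rice: the both-tight solution has a negative serving — not a feasible corner.
chickpeas + quinoa with both targets exact would need a negative amount; discard.
chickpeas + strawberries: intersection lies outside the first quadrant.
brown rice + quinoa: the both-tight solution has a negative serving — not a feasible corner.
brown rice + strawberries: intersection lies outside the first quadrant.
quinoa + strawberries: intersection lies outside the first quadrant.
Cheapest feasible corner: $2.16.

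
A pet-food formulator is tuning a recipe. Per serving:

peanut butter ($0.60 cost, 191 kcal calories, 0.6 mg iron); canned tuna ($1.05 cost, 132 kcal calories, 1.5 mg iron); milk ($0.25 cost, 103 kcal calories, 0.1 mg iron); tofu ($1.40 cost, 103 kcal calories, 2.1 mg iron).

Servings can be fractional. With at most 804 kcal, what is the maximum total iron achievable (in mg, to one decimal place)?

16.4 mg

Iron per kcal: tofu 0.02039, canned tuna 0.01136, peanut butter 0.003141, milk 0.0009709.
With no serving limits, spend the whole calories allowance on tofu: 804 kcal / 103 kcal × 2.1 mg = 16.4 mg.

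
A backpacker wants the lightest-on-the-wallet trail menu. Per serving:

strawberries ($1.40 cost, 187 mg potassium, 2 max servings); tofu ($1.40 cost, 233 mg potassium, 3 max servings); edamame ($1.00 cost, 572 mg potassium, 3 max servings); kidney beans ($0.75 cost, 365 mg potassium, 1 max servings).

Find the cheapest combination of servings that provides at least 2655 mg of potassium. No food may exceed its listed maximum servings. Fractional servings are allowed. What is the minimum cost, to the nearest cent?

Cost per mg of potassium: edamame $0.0017, kidney beans $0.0021, tofu $0.0060, strawberries $0.0075.
Take 3 servings of edamame: +1716.0 mg potassium for $3.00 (total $3.00, still need 939.0 mg).
Take 1 serving of kidney beans: +365.0 mg potassium for $0.75 (total $3.75, still need 574.0 mg).
Take 2.464 servings of tofu: +574.0 mg potassium for $3.45 (total $7.20, still need 0.0 mg).
Greedy by cheapest-per-mg is optimal for a single linear constraint, so the minimum cost is $7.20.

$7.20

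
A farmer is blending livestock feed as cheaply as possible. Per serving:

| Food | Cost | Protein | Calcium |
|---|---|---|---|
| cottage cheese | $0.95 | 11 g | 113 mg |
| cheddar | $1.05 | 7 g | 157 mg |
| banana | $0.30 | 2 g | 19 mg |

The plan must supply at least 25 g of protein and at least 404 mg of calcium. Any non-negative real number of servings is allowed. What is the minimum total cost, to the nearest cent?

$2.93

The cheapest plan sits at a corner of the feasible region — with two constraints it uses at most two foods.
cottage cheese only: max(25/11, 404/113) = 3.575 servings → $3.40.
cheddar only: max(25/7, 404/157) = 3.571 servings → $3.75.
banana only: max(25/2, 404/19) = 21.26 servings → $6.38.
cottage cheese + cheddar with both tight: 1.172 servings and 1.73 servings → $2.93.
cottage cheese + banana: the both-tight solution has a negative serving — not a feasible corner.
cheddar + banana with both tight: 1.84 servings and 6.061 servings → $3.75.
The minimum over all feasible corners is $2.93.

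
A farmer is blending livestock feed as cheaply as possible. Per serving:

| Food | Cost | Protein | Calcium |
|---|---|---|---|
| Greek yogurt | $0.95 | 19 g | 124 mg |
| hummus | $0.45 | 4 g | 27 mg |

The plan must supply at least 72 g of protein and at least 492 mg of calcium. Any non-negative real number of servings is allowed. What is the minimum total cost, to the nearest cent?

$3.77

A basic optimal solution has at most two foods positive. Try each food alone and each pair with both targets met exactly.
Greek yogurt only: max(72/19, 492/124) = 3.968 servings → $3.77.
hummus only: max(72/4, 492/27) = 18.22 servings → $8.20.
Greek yogurt + hummus with both targets exact would need a negative amount; discard.
The minimum over all feasible corners is $3.77.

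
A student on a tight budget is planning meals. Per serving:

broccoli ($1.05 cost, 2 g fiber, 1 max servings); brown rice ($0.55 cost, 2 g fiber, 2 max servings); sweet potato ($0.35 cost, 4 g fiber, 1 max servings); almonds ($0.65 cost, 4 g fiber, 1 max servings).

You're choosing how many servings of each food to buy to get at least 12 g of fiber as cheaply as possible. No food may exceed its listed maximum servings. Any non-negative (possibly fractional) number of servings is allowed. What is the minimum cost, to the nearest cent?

$2.10

Cost per g of fiber: sweet potato $0.0875, almonds $0.1625, brown rice $0.2750, broccoli $0.5250.
Take 1 serving of sweet potato: +4.0 g fiber for $0.35 (total $0.35, still need 8.0 g).
Take 1 serving of almonds: +4.0 g fiber for $0.65 (total $1.00, still need 4.0 g).
Take 2 servings of brown rice: +4.0 g fiber for $1.10 (total $2.10, still need 0.0 g).
Filling from the cheapest source first is optimal under one linear minimum: $2.10.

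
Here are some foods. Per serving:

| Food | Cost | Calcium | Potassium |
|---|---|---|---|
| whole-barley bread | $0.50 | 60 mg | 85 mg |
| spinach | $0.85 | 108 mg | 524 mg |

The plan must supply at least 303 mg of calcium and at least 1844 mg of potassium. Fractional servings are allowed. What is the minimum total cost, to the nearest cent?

Minimising a linear cost over {calcium ≥ 303, potassium ≥ 1844, servings ≥ 0} — the optimum is at a vertex, using one or two foods.
whole-barley bread only: max(303/60, 1844/85) = 21.69 servings → $10.85.
spinach only: max(303/108, 1844/524) = 3.519 servings → $2.99.
whole-barley bread + spinach: intersection lies outside the first quadrant.
Cheapest feasible corner: $2.99.

$2.99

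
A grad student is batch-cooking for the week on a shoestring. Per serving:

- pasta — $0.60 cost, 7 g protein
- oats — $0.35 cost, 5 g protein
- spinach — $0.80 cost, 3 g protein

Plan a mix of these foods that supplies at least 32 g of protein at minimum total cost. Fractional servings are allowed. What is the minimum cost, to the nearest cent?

$2.24

Cost per g of protein: oats $0.0700, pasta $0.0857, spinach $0.2667.
With no serving limits, use only oats: 32 g / 5 g = 6.4 servings × $0.35 = $2.24.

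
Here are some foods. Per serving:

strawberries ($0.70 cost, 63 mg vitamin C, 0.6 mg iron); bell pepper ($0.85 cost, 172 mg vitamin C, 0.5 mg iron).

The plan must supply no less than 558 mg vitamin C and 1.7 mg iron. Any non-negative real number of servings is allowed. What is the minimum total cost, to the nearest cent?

The cheapest plan sits at a corner of the feasible region — with two constraints it uses at most two foods.
strawberries only: max(558/63, 1.7/0.6) = 8.857 servings → $6.20.
bell pepper only: max(558/172, 1.7/0.5) = 3.4 servings → $2.89.
strawberries + bell pepper with both tight: 0.1869 servings and 3.176 servings → $2.83.
The minimum over all feasible corners is $2.83.

$2.83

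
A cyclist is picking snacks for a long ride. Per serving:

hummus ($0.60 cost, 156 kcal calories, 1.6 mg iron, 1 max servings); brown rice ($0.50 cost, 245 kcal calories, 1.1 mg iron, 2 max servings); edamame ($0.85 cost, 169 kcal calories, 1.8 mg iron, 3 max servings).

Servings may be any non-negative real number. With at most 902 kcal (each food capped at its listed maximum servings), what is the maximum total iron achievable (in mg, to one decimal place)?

8.1 mg

Iron per kcal: edamame 0.01065, hummus 0.01026, brown rice 0.00449.
Take 3 servings of edamame: uses 507 kcal, +5.4 mg iron (running total 5.4 mg).
Take 1 serving of hummus: uses 156 kcal, +1.6 mg iron (running total 7.0 mg).
Take 0.9755 servings of brown rice: uses 239 kcal, +1.1 mg iron (running total 8.1 mg).
Greedy by best ratio exhausts the calories allowance optimally: 8.1 mg.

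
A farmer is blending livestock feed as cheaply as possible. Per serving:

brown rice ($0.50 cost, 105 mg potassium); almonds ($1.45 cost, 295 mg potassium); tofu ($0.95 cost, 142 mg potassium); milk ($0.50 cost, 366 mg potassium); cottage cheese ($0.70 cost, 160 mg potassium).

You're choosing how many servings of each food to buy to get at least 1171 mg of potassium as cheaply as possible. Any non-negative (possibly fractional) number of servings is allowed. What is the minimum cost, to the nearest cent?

Cost per mg of potassium: milk $0.0014, cottage cheese $0.0044, brown rice $0.0048, almonds $0.0049, tofu $0.0067.
With no serving limits, use only milk: 1171 mg / 366 mg = 3.199 servings × $0.50 = $1.60.

$1.60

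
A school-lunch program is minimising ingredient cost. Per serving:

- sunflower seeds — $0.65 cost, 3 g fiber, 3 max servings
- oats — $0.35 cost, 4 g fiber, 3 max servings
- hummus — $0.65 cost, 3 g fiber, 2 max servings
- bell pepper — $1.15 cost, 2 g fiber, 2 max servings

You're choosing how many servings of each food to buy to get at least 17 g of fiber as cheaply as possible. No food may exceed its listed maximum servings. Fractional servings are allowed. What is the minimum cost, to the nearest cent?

Cost per g of fiber: oats $0.0875, sunflower seeds $0.2167, hummus $0.2167, bell pepper $0.5750.
Take 3 servings of oats: +12.0 g fiber for $1.05 (total $1.05, still need 5.0 g).
Take 1.667 servings of sunflower seeds: +5.0 g fiber for $1.08 (total $2.13, still need 0.0 g).
Filling from the cheapest source first is optimal under one linear minimum: $2.13.

$2.13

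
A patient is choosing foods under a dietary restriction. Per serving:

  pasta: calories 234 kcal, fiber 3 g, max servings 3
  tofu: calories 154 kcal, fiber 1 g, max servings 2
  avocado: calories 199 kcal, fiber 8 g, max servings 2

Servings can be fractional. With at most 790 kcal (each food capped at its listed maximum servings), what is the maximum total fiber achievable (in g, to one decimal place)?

Fiber per kcal: avocado 0.0402, pasta 0.01282, tofu 0.006494.
Take 2 servings of avocado: uses 398 kcal, +16.0 g fiber (running total 16.0 g).
Take 1.675 servings of pasta: uses 392 kcal, +5.0 g fiber (running total 21.0 g).
Filling greedily by fiber-per-kcal is optimal for one linear limit, giving 21.0 g.

21.0 g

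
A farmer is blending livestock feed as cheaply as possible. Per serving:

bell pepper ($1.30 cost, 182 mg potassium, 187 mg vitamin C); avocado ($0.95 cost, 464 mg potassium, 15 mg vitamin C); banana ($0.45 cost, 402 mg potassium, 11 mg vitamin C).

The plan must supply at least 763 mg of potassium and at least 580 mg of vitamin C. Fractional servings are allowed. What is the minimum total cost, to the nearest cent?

Compare the cost at each extreme point of the feasible region.
bell pepper only: max(763/182, 580/187) = 4.192 servings → $5.45.
avocado only: max(763/464, 580/15) = 38.67 servings → $36.73.
banana only: max(763/402, 580/11) = 52.73 servings → $23.73.
bell pepper + avocado with both tight: 3.066 servings and 0.4417 servings → $4.41.
bell pepper + banana with both tight: 3.072 servings and 0.5073 servings → $4.22.
avocado + banana: the both-tight solution has a negative serving — not a feasible corner.
So the least-cost plan costs $4.22.

$4.22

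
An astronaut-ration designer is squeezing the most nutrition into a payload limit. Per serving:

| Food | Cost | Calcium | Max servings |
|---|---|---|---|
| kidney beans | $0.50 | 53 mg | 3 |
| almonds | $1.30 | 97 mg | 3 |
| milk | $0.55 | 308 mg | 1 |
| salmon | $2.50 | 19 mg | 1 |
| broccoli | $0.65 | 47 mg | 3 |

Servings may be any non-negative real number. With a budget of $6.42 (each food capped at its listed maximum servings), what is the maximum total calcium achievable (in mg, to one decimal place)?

Calcium per dollar: milk 560, kidney beans 106, almonds 74.62, broccoli 72.31, salmon 7.6.
Take 1 serving of milk: spends $0.55, +308.0 mg calcium (running total 308.0 mg).
Take 3 servings of kidney beans: spends $1.50, +159.0 mg calcium (running total 467.0 mg).
Take 3 servings of almonds: spends $3.90, +291.0 mg calcium (running total 758.0 mg).
Take 0.7231 servings of broccoli: spends $0.47, +34.0 mg calcium (running total 792.0 mg).
Greedy by best ratio exhausts the cost allowance optimally: 792.0 mg.

792.0 mg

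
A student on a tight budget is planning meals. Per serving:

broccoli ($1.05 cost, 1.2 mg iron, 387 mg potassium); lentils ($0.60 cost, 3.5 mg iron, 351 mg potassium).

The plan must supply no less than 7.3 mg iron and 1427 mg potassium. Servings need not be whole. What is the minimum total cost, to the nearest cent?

$2.44

Two binding constraints pin down two serving amounts, so the optimal mix uses at most two foods. The candidates are each food alone (scaled to the tighter of iron/potassium) and each pair with both constraints tight.
broccoli only: max(7.3/1.2, 1427/387) = 6.083 servings → $6.39.
lentils only: max(7.3/3.5, 1427/351) = 4.066 servings → $2.44.
broccoli + lentils with both tight: 2.606 servings and 1.192 servings → $3.45.
So the least-cost plan costs $2.44.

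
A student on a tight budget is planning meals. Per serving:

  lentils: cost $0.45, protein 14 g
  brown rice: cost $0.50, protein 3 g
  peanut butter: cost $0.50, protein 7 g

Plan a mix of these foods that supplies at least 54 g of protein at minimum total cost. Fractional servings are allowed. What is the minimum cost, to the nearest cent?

$1.74

Cost per g of protein: lentils $0.0321, peanut butter $0.0714, brown rice $0.1667.
With no serving limits, use only lentils: 54 g / 14 g = 3.857 servings × $0.45 = $1.74.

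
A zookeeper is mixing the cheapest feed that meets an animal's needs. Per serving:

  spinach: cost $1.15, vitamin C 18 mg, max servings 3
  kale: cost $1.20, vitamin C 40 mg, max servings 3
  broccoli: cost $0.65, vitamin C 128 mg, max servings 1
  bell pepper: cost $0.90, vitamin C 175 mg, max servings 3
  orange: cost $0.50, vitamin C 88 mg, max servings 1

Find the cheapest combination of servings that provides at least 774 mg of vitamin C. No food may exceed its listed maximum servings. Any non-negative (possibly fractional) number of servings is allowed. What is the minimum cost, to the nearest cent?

$4.84

Cost per mg of vitamin C: broccoli $0.0051, bell pepper $0.0051, orange $0.0057, kale $0.0300, spinach $0.0639.
Take 1 serving of broccoli: +128.0 mg vitamin C for $0.65 (total $0.65, still need 646.0 mg).
Take 3 servings of bell pepper: +525.0 mg vitamin C for $2.70 (total $3.35, still need 121.0 mg).
Take 1 serving of orange: +88.0 mg vitamin C for $0.50 (total $3.85, still need 33.0 mg).
Take 0.825 servings of kale: +33.0 mg vitamin C for $0.99 (total $4.84, still need 0.0 mg).
Greedy by cheapest-per-mg is optimal for a single linear constraint, so the minimum cost is $4.84.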